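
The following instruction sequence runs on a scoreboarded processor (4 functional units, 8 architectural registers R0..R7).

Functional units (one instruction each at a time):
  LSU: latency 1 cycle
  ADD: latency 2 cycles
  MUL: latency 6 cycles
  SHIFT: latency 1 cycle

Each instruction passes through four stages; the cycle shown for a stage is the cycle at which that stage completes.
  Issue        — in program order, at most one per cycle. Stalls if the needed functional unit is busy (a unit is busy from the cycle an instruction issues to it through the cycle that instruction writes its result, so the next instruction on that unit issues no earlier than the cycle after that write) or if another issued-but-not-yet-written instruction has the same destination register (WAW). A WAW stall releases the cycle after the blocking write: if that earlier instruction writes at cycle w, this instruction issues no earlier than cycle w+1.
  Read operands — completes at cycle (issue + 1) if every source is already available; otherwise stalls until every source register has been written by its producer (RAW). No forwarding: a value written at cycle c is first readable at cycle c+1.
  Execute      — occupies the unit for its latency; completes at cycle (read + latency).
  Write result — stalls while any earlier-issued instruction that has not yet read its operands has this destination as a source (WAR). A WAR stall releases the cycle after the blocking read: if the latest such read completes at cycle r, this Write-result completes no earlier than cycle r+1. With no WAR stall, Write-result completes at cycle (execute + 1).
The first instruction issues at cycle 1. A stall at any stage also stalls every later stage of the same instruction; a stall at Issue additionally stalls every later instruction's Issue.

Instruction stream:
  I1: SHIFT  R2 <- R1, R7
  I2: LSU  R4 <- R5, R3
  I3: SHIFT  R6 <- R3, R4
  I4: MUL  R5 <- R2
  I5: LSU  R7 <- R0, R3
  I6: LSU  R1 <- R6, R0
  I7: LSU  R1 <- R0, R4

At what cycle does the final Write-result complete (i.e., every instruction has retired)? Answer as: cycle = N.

cycle = 18

cycle 1: I1 dispatched to SHIFT
cycle 2: I1 operands ready · I2 dispatched to LSU
cycle 3: I1 complete · I2 operands ready
cycle 4: R2←I1 · I2 complete
cycle 5: R4←I2 · I3 dispatched to SHIFT
cycle 6: I3 operands ready · I4 dispatched to MUL
cycle 7: I3 complete · I4 operands ready · I5 dispatched to LSU
cycle 8: R6←I3 · I5 operands ready
cycle 9: I5 complete
cycle 10: R7←I5
cycle 11: I6 dispatched to LSU
cycle 12: I6 operands ready
cycle 13: I4 complete · I6 complete
cycle 14: R5←I4 · R1←I6
cycle 15: I7 dispatched to LSU
cycle 16: I7 operands ready
cycle 17: I7 complete
cycle 18: R1←I7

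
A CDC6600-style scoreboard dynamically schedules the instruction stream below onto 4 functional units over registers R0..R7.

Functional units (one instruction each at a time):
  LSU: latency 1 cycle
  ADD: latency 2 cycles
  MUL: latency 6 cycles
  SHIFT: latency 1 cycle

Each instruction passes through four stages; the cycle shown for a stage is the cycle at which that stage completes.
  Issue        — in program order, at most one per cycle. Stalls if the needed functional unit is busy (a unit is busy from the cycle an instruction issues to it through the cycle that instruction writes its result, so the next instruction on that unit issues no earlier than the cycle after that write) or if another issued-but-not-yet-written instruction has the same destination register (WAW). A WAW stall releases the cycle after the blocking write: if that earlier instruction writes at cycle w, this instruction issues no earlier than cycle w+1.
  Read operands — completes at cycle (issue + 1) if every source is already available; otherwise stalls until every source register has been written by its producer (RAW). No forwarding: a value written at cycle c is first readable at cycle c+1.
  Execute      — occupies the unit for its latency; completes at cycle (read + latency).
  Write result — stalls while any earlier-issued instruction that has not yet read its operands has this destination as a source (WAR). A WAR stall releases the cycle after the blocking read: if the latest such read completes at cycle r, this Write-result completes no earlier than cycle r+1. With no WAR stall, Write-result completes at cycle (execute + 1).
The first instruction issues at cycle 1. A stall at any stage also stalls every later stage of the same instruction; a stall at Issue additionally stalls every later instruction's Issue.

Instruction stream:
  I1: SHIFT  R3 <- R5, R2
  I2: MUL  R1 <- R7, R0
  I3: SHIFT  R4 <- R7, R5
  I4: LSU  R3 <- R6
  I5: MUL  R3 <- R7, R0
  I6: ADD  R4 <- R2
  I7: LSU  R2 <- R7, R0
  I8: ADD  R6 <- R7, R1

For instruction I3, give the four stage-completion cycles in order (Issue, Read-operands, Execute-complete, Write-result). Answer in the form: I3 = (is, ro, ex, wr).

I3 = (5, 6, 7, 8)

t=1  I1 issues→SHIFT
t=2  I1 reads; I2 issues→MUL
t=3  I1 exec-done; I2 reads
t=4  I1 writes R3
t=5  I3 issues→SHIFT
t=6  I3 reads; I4 issues→LSU
t=7  I3 exec-done; I4 reads
t=8  I3 writes R4; I4 exec-done
t=9  I2 exec-done; I4 writes R3
t=10  I2 writes R1
t=11  I5 issues→MUL
t=12  I5 reads; I6 issues→ADD
t=13  I6 reads; I7 issues→LSU
t=14  I7 reads
t=15  I6 exec-done; I7 exec-done
t=16  I6 writes R4; I7 writes R2
t=17  I8 issues→ADD
t=18  I5 exec-done; I8 reads
t=19  I5 writes R3
t=20  I8 exec-done
t=21  I8 writes R6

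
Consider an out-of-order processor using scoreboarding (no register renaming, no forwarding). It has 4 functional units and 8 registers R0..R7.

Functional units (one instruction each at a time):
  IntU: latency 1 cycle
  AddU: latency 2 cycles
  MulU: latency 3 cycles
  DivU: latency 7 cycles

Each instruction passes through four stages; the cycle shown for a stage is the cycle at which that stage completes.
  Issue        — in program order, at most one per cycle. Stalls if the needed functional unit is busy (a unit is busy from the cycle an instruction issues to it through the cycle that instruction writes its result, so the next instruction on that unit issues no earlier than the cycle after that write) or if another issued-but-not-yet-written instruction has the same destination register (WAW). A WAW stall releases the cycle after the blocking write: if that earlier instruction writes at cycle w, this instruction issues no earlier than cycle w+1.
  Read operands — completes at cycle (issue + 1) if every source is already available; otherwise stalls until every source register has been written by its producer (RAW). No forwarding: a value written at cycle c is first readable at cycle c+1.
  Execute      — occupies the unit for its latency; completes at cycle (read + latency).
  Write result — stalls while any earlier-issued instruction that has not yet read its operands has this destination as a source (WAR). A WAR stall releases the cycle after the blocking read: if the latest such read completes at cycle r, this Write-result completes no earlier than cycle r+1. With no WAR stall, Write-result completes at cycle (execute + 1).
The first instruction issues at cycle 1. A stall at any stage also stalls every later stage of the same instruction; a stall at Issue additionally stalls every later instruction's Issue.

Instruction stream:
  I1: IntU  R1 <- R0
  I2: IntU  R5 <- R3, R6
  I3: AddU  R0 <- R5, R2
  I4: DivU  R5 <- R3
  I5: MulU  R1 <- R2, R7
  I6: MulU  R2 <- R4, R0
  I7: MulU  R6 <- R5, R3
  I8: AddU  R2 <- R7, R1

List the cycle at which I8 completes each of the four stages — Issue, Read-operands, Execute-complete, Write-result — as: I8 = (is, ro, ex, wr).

I8 = (23, 24, 26, 27)

1) issue 1, read 2, done 3, write 4
2) issue 5, read 6, done 7, write 8  <struct: IntU busy until I1 writes@4>
3) issue 6, read 9, done 11, write 12  <RAW R5: wait I2 write@8>
4) issue 9, read 10, done 17, write 18  <WAW R5: wait I2 write@8>
5) issue 10, read 11, done 14, write 15
6) issue 16, read 17, done 20, write 21  <struct: MulU busy until I5 writes@15>
7) issue 22, read 23, done 26, write 27  <struct: MulU busy until I6 writes@21>
8) issue 23, read 24, done 26, write 27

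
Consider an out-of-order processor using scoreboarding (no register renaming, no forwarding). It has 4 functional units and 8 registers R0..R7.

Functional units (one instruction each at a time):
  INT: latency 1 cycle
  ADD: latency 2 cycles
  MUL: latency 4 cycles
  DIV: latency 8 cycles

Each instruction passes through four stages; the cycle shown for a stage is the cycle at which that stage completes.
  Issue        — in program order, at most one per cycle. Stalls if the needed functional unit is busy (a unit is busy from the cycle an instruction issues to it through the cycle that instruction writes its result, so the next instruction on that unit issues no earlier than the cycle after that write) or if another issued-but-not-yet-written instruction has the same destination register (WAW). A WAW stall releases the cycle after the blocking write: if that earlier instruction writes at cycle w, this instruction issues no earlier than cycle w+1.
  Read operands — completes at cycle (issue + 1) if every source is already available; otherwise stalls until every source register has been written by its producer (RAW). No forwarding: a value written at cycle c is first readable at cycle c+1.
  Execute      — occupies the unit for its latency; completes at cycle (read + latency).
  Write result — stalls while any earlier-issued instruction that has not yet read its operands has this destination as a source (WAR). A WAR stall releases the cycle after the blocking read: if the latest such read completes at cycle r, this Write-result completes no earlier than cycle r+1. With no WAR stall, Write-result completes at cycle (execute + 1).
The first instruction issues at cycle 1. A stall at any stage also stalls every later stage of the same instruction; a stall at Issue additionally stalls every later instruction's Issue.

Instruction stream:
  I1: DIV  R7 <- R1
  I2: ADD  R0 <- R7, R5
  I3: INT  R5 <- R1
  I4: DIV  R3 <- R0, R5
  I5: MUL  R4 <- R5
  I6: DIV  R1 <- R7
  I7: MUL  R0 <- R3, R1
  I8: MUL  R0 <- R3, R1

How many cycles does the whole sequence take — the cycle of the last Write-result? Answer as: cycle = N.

  I1 | 1 | 2 | 10 | 11
  I2 | 2 | 12 | 14 | 15   RAW R7: wait I1 write@11
  I3 | 3 | 4 | 5 | 13   WAR R5: wait I2 read@12
  I4 | 12 | 16 | 24 | 25   struct: DIV busy until I1 writes@11 · RAW R0: wait I2 write@15
  I5 | 13 | 14 | 18 | 19
  I6 | 26 | 27 | 35 | 36   struct: DIV busy until I4 writes@25
  I7 | 27 | 37 | 41 | 42   RAW R1: wait I6 write@36
  I8 | 43 | 44 | 48 | 49   struct: MUL busy until I7 writes@42

cycle = 49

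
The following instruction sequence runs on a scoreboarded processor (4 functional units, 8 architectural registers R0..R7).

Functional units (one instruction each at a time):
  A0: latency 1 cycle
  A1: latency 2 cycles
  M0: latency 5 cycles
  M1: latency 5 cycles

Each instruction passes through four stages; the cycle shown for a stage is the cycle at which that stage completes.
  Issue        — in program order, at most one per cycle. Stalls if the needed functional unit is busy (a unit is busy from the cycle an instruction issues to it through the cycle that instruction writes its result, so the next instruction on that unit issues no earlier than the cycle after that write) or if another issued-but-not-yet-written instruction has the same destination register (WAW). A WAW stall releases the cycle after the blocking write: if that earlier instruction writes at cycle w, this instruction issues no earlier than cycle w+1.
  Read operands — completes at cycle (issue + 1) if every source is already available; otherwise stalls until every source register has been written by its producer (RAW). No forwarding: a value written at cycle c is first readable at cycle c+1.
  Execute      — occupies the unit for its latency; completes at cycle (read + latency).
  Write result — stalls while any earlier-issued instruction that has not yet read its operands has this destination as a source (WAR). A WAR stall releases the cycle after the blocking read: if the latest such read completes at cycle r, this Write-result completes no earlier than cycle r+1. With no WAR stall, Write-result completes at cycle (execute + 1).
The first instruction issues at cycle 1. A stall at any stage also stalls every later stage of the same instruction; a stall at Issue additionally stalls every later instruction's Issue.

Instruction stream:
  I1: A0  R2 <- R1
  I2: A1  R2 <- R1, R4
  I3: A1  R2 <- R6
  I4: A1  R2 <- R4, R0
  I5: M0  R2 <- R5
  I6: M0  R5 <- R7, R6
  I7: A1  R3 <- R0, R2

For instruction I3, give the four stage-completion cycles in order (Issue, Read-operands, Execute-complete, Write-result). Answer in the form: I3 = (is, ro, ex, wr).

[I1] 1/2/3/4
[I2] 5/6/8/9  (WAW R2: wait I1 write@4)
[I3] 10/11/13/14  (struct: A1 busy until I2 writes@9)
[I4] 15/16/18/19  (struct: A1 busy until I3 writes@14)
[I5] 20/21/26/27  (WAW R2: wait I4 write@19)
[I6] 28/29/34/35  (struct: M0 busy until I5 writes@27)
[I7] 29/30/32/33

I3 = (10, 11, 13, 14)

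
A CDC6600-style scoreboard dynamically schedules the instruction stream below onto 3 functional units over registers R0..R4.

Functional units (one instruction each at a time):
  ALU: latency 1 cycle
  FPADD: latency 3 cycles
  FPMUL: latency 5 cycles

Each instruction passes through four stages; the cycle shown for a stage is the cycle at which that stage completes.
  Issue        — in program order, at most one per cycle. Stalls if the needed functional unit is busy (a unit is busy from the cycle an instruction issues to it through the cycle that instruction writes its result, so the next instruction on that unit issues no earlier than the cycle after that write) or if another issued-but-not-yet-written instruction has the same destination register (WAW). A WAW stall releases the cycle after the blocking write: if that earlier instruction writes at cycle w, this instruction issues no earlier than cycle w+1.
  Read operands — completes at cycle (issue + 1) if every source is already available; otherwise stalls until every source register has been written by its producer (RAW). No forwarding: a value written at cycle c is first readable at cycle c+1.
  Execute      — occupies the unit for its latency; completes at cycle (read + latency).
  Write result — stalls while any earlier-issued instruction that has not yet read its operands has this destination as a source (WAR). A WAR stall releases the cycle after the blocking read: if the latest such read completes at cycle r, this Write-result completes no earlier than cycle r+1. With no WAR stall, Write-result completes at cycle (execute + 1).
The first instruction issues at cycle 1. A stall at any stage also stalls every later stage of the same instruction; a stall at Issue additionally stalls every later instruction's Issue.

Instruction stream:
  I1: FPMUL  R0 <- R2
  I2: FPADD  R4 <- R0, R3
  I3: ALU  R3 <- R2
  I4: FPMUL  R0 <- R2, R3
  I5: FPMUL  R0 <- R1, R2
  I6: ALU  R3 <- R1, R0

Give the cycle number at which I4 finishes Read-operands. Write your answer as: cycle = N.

1) issue 1, read 2, done 7, write 8
2) issue 2, read 9, done 12, write 13  <RAW R0: wait I1 write@8>
3) issue 3, read 4, done 5, write 10  <WAR R3: wait I2 read@9>
4) issue 9, read 11, done 16, write 17  <struct: FPMUL busy until I1 writes@8 / RAW R3: wait I3 write@10>
5) issue 18, read 19, done 24, write 25  <struct: FPMUL busy until I4 writes@17>
6) issue 19, read 26, done 27, write 28  <RAW R0: wait I5 write@25>

cycle = 11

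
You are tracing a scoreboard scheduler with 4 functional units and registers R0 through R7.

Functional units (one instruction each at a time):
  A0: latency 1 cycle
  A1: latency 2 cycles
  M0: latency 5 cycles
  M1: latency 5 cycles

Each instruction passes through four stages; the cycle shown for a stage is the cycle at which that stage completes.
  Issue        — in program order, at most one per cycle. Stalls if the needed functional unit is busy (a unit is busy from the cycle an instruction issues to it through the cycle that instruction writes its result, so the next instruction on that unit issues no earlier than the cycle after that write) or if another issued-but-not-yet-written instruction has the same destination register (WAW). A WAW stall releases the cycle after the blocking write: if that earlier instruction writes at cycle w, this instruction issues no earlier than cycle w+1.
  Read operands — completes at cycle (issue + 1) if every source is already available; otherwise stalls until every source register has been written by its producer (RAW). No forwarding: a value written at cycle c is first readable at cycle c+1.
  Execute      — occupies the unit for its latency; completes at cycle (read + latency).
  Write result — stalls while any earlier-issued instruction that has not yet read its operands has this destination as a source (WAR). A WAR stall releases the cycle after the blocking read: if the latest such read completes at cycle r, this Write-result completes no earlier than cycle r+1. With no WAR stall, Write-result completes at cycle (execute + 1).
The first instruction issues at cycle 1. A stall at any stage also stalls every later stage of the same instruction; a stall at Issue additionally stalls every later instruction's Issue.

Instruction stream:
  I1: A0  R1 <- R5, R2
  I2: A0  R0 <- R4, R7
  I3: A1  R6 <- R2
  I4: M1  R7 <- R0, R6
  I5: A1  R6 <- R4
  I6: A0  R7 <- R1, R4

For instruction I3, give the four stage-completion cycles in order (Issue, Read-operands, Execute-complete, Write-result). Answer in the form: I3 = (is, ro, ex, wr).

I1  is:1  ro:2  ex:3  wr:4
I2  is:5  ro:6  ex:7  wr:8  — struct: A0 busy until I1 writes@4
I3  is:6  ro:7  ex:9  wr:10
I4  is:7  ro:11  ex:16  wr:17  — RAW R6: wait I3 write@10
I5  is:11  ro:12  ex:14  wr:15  — struct: A1 busy until I3 writes@10
I6  is:18  ro:19  ex:20  wr:21  — WAW R7: wait I4 write@17

I3 = (6, 7, 9, 10)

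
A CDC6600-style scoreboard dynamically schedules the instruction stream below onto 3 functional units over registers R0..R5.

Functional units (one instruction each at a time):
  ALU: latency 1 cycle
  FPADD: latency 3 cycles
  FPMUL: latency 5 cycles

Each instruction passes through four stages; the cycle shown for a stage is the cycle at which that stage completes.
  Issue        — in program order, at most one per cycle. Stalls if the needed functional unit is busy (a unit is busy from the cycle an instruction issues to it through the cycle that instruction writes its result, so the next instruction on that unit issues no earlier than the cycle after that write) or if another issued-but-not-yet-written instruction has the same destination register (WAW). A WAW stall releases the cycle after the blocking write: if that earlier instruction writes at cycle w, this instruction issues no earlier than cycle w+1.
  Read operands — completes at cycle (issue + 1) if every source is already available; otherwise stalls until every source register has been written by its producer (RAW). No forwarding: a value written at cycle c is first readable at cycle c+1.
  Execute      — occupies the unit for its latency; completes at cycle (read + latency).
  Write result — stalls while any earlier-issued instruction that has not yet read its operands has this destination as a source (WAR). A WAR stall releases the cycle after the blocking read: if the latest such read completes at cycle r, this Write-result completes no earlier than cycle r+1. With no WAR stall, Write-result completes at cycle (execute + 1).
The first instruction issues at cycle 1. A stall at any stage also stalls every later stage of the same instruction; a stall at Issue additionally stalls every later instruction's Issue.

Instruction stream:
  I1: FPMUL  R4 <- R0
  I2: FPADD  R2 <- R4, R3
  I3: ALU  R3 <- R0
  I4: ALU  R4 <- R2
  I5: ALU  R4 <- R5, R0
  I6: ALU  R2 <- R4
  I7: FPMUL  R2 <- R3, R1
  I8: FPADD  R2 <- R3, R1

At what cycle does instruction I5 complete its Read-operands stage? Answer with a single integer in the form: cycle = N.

[1] I1→FPMUL
[2] I1 RO; I2→FPADD
[3] I3→ALU
[4] I3 RO
[5] I3 EX
[7] I1 EX
[8] I1 WR R4
[9] I2 RO
[10] I3 WR R3
[11] I4→ALU
[12] I2 EX
[13] I2 WR R2
[14] I4 RO
[15] I4 EX
[16] I4 WR R4
[17] I5→ALU
[18] I5 RO
[19] I5 EX
[20] I5 WR R4
[21] I6→ALU
[22] I6 RO
[23] I6 EX
[24] I6 WR R2
[25] I7→FPMUL
[26] I7 RO
[31] I7 EX
[32] I7 WR R2
[33] I8→FPADD
[34] I8 RO
[37] I8 EX
[38] I8 WR R2

cycle = 18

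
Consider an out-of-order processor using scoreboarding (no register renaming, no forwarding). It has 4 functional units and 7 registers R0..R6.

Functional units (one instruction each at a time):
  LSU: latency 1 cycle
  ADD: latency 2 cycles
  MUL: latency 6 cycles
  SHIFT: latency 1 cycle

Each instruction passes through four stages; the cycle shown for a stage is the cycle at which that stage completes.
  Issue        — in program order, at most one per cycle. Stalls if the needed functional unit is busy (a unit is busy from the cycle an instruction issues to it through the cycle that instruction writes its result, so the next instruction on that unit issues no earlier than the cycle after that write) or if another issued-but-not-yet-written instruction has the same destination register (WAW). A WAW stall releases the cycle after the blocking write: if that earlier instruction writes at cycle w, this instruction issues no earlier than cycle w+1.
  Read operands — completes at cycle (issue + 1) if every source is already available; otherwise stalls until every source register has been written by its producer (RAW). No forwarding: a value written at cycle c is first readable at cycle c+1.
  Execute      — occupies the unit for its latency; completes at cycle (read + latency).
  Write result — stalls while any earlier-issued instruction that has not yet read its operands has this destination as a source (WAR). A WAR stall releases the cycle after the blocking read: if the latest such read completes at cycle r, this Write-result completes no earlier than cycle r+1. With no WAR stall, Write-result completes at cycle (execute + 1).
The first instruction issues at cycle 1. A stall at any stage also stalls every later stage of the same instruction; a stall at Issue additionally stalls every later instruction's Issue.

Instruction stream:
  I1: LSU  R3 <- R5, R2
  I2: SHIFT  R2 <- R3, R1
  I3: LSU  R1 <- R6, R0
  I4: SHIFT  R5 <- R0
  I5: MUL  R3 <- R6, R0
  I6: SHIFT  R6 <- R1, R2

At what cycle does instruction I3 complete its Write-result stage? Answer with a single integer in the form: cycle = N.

cycle = 8

c1: issue I1 (LSU)
c2: I1 read-ops; issue I2 (SHIFT)
c3: I1 finished on LSU
c4: I1→R3
c5: I2 read-ops; issue I3 (LSU)
c6: I2 finished on SHIFT; I3 read-ops
c7: I2→R2; I3 finished on LSU
c8: I3→R1; issue I4 (SHIFT)
c9: I4 read-ops; issue I5 (MUL)
c10: I4 finished on SHIFT; I5 read-ops
c11: I4→R5
c12: issue I6 (SHIFT)
c13: I6 read-ops
c14: I6 finished on SHIFT
c15: I6→R6
c16: I5 finished on MUL
c17: I5→R3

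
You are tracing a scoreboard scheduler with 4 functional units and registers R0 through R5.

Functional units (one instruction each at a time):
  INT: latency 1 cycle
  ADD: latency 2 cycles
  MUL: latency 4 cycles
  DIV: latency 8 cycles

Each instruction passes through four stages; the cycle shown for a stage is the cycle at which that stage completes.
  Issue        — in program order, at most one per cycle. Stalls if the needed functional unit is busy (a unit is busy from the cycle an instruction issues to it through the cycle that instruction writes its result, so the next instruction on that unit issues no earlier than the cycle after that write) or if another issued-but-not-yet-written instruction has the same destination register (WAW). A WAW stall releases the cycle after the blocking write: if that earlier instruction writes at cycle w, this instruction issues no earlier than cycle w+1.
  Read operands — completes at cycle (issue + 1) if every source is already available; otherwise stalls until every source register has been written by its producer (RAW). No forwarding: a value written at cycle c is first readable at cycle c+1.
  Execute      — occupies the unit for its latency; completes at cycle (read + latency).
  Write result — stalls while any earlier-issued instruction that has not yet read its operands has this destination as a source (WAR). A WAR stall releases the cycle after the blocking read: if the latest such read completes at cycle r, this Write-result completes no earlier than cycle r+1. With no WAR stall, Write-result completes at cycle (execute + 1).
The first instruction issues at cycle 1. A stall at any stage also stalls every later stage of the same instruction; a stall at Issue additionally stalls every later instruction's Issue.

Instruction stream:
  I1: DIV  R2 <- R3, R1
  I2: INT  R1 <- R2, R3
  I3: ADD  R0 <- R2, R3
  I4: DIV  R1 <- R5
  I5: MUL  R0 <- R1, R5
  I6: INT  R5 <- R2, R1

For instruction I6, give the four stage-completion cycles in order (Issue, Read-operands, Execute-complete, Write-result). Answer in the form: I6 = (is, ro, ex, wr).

I6 = (17, 26, 27, 28)

[I1] 1/2/10/11
[I2] 2/12/13/14  (RAW R2: wait I1 write@11)
[I3] 3/12/14/15  (RAW R2: wait I1 write@11)
[I4] 15/16/24/25  (WAW R1: wait I2 write@14)
[I5] 16/26/30/31  (RAW R1: wait I4 write@25)
[I6] 17/26/27/28  (RAW R1: wait I4 write@25)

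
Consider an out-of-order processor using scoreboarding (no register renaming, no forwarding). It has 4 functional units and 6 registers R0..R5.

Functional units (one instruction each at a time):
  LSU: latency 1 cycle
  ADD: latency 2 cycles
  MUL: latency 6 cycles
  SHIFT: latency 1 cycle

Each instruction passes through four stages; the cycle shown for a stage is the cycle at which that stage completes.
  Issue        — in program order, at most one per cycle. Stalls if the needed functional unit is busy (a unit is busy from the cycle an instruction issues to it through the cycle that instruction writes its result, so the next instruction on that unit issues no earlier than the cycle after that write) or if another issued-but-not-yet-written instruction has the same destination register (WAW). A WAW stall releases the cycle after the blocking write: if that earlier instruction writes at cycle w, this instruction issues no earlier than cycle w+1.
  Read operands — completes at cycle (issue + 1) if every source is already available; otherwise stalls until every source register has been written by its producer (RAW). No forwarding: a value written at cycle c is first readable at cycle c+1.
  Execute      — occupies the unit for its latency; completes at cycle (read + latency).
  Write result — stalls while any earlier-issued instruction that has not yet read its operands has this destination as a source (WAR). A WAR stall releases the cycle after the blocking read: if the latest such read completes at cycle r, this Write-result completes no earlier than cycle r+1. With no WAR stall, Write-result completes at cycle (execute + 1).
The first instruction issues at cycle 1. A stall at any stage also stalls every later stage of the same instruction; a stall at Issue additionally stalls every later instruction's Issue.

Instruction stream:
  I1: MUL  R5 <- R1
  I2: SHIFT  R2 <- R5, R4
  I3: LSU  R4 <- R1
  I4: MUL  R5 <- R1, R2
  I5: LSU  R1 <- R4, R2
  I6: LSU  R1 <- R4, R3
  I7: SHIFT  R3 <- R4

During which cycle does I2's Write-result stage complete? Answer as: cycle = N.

cycle 1: I1 issues→MUL
cycle 2: I1 reads, I2 issues→SHIFT
cycle 3: I3 issues→LSU
cycle 4: I3 reads
cycle 5: I3 exec-done
cycle 8: I1 exec-done
cycle 9: I1 writes R5
cycle 10: I2 reads, I4 issues→MUL
cycle 11: I2 exec-done, I3 writes R4
cycle 12: I2 writes R2, I5 issues→LSU
cycle 13: I4 reads, I5 reads
cycle 14: I5 exec-done
cycle 15: I5 writes R1
cycle 16: I6 issues→LSU
cycle 17: I6 reads, I7 issues→SHIFT
cycle 18: I6 exec-done, I7 reads
cycle 19: I4 exec-done, I6 writes R1, I7 exec-done
cycle 20: I4 writes R5, I7 writes R3

cycle = 12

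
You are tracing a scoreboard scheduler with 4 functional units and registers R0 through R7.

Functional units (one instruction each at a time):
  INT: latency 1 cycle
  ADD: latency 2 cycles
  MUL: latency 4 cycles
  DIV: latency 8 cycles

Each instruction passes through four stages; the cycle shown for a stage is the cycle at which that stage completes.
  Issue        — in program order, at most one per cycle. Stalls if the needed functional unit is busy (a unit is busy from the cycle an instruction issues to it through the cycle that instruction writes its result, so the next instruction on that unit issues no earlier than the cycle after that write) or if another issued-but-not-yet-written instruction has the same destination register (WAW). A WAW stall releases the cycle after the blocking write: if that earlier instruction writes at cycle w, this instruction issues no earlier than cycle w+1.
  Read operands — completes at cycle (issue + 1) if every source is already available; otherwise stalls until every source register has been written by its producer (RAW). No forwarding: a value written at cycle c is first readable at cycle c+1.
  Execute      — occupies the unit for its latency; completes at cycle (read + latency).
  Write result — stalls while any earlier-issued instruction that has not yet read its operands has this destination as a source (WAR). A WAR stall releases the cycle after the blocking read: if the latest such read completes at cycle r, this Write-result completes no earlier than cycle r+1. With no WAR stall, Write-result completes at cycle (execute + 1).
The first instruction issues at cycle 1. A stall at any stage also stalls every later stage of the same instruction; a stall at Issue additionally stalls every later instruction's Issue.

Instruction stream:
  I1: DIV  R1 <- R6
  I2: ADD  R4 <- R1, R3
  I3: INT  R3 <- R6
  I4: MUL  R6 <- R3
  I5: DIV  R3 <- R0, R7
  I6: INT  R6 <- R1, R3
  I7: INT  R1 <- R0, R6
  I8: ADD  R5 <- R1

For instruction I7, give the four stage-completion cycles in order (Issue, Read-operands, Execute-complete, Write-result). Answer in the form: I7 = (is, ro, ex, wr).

I1: IS=1 RO=2 EX=10 WR=11
I2: IS=2 RO=12 EX=14 WR=15  [RAW R1: wait I1 write@11]
I3: IS=3 RO=4 EX=5 WR=13  [WAR R3: wait I2 read@12]
I4: IS=4 RO=14 EX=18 WR=19  [RAW R3: wait I3 write@13]
I5: IS=14 RO=15 EX=23 WR=24  [WAW R3: wait I3 write@13]
I6: IS=20 RO=25 EX=26 WR=27  [WAW R6: wait I4 write@19; RAW R3: wait I5 write@24]
I7: IS=28 RO=29 EX=30 WR=31  [struct: INT busy until I6 writes@27]
I8: IS=29 RO=32 EX=34 WR=35  [RAW R1: wait I7 write@31]

I7 = (28, 29, 30, 31)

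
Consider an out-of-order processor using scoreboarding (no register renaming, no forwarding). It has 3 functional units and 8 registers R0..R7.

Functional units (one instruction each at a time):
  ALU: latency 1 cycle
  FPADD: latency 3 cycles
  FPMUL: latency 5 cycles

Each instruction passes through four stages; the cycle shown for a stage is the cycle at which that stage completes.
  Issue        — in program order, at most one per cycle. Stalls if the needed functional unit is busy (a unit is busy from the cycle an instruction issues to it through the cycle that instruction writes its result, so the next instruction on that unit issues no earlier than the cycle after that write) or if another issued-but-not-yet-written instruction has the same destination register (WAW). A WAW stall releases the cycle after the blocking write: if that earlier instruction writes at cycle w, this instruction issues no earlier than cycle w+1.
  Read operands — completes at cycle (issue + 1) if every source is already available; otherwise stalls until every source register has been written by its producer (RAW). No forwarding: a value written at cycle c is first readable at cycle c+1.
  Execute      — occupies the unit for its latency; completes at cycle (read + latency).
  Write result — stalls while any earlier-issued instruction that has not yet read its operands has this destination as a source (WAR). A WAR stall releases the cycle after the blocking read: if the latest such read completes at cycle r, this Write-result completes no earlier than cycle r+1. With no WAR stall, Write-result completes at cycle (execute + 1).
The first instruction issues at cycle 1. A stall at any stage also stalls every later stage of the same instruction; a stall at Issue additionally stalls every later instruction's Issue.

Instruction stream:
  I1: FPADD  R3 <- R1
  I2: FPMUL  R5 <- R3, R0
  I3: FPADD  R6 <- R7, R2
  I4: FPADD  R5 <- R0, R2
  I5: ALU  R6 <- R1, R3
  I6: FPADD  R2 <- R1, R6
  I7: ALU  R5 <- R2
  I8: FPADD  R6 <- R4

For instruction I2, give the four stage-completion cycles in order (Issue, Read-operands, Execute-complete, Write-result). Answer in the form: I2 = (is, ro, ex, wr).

I2 = (2, 7, 12, 13)

[1] I1→FPADD
[2] I1 RO · I2→FPMUL
[5] I1 EX
[6] I1 WR R3
[7] I2 RO · I3→FPADD
[8] I3 RO
[11] I3 EX
[12] I2 EX · I3 WR R6
[13] I2 WR R5
[14] I4→FPADD
[15] I4 RO · I5→ALU
[16] I5 RO
[17] I5 EX
[18] I4 EX · I5 WR R6
[19] I4 WR R5
[20] I6→FPADD
[21] I6 RO · I7→ALU
[24] I6 EX
[25] I6 WR R2
[26] I7 RO · I8→FPADD
[27] I7 EX · I8 RO
[28] I7 WR R5
[30] I8 EX
[31] I8 WR R6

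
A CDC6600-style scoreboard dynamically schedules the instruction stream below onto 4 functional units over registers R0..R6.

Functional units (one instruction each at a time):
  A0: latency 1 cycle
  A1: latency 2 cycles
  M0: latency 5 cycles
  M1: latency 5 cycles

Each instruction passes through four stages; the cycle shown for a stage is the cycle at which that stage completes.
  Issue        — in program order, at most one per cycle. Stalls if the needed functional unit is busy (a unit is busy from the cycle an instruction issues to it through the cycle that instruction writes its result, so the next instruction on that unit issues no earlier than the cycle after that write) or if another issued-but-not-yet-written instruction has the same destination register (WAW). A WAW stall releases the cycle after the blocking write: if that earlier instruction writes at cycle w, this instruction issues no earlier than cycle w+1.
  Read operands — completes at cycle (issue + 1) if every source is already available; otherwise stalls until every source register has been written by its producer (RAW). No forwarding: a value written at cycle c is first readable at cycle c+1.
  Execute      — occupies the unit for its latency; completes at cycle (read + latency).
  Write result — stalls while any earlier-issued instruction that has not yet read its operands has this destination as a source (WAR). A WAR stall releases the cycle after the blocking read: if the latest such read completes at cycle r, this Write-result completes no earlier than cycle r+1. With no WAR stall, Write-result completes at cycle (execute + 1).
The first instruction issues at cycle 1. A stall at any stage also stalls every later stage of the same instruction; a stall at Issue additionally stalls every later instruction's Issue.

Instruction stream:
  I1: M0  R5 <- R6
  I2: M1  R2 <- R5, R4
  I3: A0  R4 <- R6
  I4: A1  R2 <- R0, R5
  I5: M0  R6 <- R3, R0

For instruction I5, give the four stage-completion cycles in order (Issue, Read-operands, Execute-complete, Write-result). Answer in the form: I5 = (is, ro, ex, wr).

I1 -> (1, 2, 7, 8)
I2 -> (2, 9, 14, 15)  // RAW R5: wait I1 write@8
I3 -> (3, 4, 5, 10)  // WAR R4: wait I2 read@9
I4 -> (16, 17, 19, 20)  // WAW R2: wait I2 write@15
I5 -> (17, 18, 23, 24)

I5 = (17, 18, 23, 24)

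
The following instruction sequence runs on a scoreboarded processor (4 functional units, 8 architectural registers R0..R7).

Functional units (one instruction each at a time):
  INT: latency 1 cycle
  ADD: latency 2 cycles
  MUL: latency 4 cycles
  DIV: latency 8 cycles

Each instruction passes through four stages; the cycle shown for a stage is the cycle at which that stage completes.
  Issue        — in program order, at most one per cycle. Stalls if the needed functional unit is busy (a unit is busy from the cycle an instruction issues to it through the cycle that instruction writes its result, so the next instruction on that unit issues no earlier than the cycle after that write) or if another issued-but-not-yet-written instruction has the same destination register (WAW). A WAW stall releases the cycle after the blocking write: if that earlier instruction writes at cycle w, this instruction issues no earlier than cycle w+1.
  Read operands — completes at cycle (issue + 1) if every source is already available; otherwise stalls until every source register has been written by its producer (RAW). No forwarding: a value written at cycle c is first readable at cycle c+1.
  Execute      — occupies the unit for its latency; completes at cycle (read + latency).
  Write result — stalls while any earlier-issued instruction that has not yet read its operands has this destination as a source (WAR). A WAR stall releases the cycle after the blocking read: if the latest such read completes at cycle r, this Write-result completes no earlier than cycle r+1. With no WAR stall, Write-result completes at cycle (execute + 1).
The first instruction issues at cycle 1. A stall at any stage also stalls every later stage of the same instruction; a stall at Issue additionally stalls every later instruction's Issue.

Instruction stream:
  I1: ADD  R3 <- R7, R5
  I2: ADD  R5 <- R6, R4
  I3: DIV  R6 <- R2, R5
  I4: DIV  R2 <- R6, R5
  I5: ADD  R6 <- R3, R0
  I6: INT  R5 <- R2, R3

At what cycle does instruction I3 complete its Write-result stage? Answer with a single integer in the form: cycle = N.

I1  is:1  ro:2  ex:4  wr:5
I2  is:6  ro:7  ex:9  wr:10  — struct: ADD busy until I1 writes@5
I3  is:7  ro:11  ex:19  wr:20  — RAW R5: wait I2 write@10
I4  is:21  ro:22  ex:30  wr:31  — struct: DIV busy until I3 writes@20
I5  is:22  ro:23  ex:25  wr:26
I6  is:23  ro:32  ex:33  wr:34  — RAW R2: wait I4 write@31

cycle = 20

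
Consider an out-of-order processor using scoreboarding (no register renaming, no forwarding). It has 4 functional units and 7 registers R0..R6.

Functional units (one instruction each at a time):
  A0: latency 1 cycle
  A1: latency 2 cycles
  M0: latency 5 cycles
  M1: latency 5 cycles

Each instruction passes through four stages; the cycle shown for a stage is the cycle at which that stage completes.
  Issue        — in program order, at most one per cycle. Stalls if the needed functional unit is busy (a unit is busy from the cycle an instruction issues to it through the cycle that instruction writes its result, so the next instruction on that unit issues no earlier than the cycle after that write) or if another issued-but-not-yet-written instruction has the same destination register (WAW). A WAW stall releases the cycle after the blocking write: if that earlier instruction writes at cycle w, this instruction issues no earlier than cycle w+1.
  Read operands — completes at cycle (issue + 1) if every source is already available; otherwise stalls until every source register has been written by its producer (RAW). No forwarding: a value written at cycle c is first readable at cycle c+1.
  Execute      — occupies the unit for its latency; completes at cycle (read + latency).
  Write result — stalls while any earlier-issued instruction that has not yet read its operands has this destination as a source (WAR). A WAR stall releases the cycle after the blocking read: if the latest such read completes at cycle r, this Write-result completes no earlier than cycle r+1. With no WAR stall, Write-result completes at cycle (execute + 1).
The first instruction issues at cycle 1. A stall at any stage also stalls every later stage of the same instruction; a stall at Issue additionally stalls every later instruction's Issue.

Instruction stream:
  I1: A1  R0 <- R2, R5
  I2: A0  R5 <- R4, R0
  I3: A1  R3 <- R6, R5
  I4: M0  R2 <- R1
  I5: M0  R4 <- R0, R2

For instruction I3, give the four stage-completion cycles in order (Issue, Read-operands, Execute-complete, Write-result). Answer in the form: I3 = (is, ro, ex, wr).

cycle 1: I1→A1
cycle 2: I1 RO; I2→A0
cycle 4: I1 EX
cycle 5: I1 WR R0
cycle 6: I2 RO; I3→A1
cycle 7: I2 EX; I4→M0
cycle 8: I2 WR R5; I4 RO
cycle 9: I3 RO
cycle 11: I3 EX
cycle 12: I3 WR R3
cycle 13: I4 EX
cycle 14: I4 WR R2
cycle 15: I5→M0
cycle 16: I5 RO
cycle 21: I5 EX
cycle 22: I5 WR R4

I3 = (6, 9, 11, 12)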